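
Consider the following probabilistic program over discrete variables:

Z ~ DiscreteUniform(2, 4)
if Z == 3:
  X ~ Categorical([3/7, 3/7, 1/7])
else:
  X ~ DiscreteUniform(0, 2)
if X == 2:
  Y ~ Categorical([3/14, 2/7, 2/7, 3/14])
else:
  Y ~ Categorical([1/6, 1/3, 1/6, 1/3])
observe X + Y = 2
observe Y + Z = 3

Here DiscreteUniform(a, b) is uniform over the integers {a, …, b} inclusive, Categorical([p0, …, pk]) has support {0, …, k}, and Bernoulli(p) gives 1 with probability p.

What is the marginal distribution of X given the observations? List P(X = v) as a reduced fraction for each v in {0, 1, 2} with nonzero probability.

P(X=1) = 98/125, P(X=2) = 27/125

Enumerate traces; 2 have nonzero weight after conditioning:
  (Z=2, X=1, Y=1) weight 1/27
  (Z=3, X=2, Y=0) weight 1/98
Group by X:
  weight(X=1) = 1/27
  weight(X=2) = 1/98
Total weight = 1/27 + 1/98 = 125/2646
P(X=1 | obs) = 1/27 / 125/2646 = 98/125
P(X=2 | obs) = 1/98 / 125/2646 = 27/125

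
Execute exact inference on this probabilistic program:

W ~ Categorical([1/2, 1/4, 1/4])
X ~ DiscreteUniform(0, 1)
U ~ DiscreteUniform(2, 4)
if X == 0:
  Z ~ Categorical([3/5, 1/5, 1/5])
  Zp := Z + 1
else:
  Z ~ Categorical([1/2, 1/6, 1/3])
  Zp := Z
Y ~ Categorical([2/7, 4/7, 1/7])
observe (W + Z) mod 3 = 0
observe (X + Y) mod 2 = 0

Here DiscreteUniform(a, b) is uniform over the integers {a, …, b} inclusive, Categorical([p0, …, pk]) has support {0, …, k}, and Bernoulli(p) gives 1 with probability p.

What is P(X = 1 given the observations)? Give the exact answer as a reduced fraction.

Enumerate traces; 27 have nonzero weight after conditioning:
  (W=0, X=0, U=2, Z=0, Y=0) weight 1/70
  (W=0, X=0, U=2, Z=0, Y=2) weight 1/140
  (W=0, X=0, U=3, Z=0, Y=0) weight 1/70
  (W=0, X=0, U=3, Z=0, Y=2) weight 1/140
  (W=0, X=0, U=4, Z=0, Y=0) weight 1/70
  (W=0, X=0, U=4, Z=0, Y=2) weight 1/140
  (W=0, X=1, U=2, Z=0, Y=1) weight 1/42
  (W=0, X=1, U=3, Z=0, Y=1) weight 1/42
  … 19 more
Group by X:
  weight(X=0) = 3/35
  weight(X=1) = 3/28
Total weight = 3/35 + 3/28 = 27/140
P(X=0 | obs) = 3/35 / 27/140 = 4/9
P(X=1 | obs) = 3/28 / 27/140 = 5/9

P(X = 1 | obs) = 5/9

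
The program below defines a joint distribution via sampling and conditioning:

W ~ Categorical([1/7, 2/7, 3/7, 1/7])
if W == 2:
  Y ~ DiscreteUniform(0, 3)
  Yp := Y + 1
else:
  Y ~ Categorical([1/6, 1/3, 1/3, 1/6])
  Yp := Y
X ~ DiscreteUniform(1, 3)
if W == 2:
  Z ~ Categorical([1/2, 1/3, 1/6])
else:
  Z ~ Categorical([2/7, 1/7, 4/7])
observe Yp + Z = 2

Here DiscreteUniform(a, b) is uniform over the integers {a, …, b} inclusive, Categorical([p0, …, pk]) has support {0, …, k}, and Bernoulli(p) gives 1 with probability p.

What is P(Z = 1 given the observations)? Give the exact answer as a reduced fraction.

Enumerate traces; 33 have nonzero weight after conditioning:
  (W=0, Y=0, X=1, Z=2) weight 2/441
  (W=0, Y=0, X=2, Z=2) weight 2/441
  (W=0, Y=0, X=3, Z=2) weight 2/441
  (W=0, Y=1, X=1, Z=1) weight 1/441
  (W=0, Y=1, X=2, Z=1) weight 1/441
  (W=0, Y=1, X=3, Z=1) weight 1/441
  (W=0, Y=2, X=1, Z=0) weight 2/441
  (W=0, Y=2, X=2, Z=0) weight 2/441
  … 25 more
Group by Z:
  weight(Z=0) = 127/1176
  weight(Z=1) = 37/588
  weight(Z=2) = 8/147
Total weight = 127/1176 + 37/588 + 8/147 = 265/1176
P(Z=0 | obs) = 127/1176 / 265/1176 = 127/265
P(Z=1 | obs) = 37/588 / 265/1176 = 74/265
P(Z=2 | obs) = 8/147 / 265/1176 = 64/265

P(Z = 1 | obs) = 74/265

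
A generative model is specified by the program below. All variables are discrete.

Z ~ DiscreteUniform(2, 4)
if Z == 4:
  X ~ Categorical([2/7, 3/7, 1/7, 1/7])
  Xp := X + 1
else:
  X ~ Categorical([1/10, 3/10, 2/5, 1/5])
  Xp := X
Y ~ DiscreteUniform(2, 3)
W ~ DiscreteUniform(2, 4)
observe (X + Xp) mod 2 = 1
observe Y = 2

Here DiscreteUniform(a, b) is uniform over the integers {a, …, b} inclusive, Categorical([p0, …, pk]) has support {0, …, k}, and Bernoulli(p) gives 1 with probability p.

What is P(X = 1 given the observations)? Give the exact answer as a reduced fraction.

Enumerate traces; 12 have nonzero weight after conditioning:
  (Z=4, X=0, Y=2, W=2) weight 1/63
  (Z=4, X=0, Y=2, W=3) weight 1/63
  (Z=4, X=0, Y=2, W=4) weight 1/63
  (Z=4, X=1, Y=2, W=2) weight 1/42
  (Z=4, X=1, Y=2, W=3) weight 1/42
  (Z=4, X=1, Y=2, W=4) weight 1/42
  (Z=4, X=2, Y=2, W=2) weight 1/126
  (Z=4, X=2, Y=2, W=3) weight 1/126
  (Z=4, X=3, Y=2, W=2) weight 1/126
  … 3 more
Group by X:
  weight(X=0) = 1/21
  weight(X=1) = 1/14
  weight(X=2) = 1/42
  weight(X=3) = 1/42
Total weight = 1/21 + 1/14 + 1/42 + 1/42 = 1/6
P(X=0 | obs) = 1/21 / 1/6 = 2/7
P(X=1 | obs) = 1/14 / 1/6 = 3/7
P(X=2 | obs) = 1/42 / 1/6 = 1/7
P(X=3 | obs) = 1/42 / 1/6 = 1/7

P(X = 1 | obs) = 3/7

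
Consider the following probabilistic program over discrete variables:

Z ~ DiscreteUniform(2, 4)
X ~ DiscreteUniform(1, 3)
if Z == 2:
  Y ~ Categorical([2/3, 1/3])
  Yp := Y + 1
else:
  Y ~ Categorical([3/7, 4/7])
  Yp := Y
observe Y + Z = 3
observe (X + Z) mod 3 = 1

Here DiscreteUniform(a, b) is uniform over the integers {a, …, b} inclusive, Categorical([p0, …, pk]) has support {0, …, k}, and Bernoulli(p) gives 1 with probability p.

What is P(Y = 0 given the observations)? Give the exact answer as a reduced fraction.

P(Y = 0 | obs) = 9/16

Enumerate traces; 2 have nonzero weight after conditioning:
  (Z=2, X=2, Y=1) weight 1/27
  (Z=3, X=1, Y=0) weight 1/21
Group by Y:
  weight(Y=0) = 1/21
  weight(Y=1) = 1/27
Total weight = 1/21 + 1/27 = 16/189
P(Y=0 | obs) = 1/21 / 16/189 = 9/16
P(Y=1 | obs) = 1/27 / 16/189 = 7/16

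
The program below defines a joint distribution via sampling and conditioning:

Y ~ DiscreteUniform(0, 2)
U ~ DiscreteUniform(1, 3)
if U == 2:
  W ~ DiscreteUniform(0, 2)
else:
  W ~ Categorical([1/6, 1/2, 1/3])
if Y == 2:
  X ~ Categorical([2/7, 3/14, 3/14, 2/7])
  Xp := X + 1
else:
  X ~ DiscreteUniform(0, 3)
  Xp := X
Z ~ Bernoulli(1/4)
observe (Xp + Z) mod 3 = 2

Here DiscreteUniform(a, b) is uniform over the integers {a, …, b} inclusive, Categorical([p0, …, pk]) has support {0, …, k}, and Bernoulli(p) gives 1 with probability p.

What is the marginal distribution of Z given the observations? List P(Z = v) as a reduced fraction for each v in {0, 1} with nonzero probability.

P(Z=0) = 2/3, P(Z=1) = 1/3

Enumerate traces; 63 have nonzero weight after conditioning:
  (Y=0, U=1, W=0, X=1, Z=1) weight 1/864
  (Y=0, U=1, W=0, X=2, Z=0) weight 1/288
  (Y=0, U=1, W=1, X=1, Z=1) weight 1/288
  (Y=0, U=1, W=1, X=2, Z=0) weight 1/96
  (Y=0, U=1, W=2, X=1, Z=1) weight 1/432
  (Y=0, U=1, W=2, X=2, Z=0) weight 1/144
  (Y=0, U=2, W=0, X=1, Z=1) weight 1/432
  (Y=0, U=2, W=0, X=2, Z=0) weight 1/144
  … 55 more
Group by Z:
  weight(Z=0) = 5/28
  weight(Z=1) = 5/56
Total weight = 5/28 + 5/56 = 15/56
P(Z=0 | obs) = 5/28 / 15/56 = 2/3
P(Z=1 | obs) = 5/56 / 15/56 = 1/3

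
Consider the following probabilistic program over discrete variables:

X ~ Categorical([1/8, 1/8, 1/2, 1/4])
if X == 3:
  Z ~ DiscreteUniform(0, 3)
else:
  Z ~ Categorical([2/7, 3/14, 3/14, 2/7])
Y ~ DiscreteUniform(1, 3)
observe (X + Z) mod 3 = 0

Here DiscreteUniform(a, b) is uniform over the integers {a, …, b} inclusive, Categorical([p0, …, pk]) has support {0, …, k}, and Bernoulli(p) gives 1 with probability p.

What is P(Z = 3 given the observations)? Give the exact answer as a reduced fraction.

P(Z = 3 | obs) = 11/37

Enumerate traces; 18 have nonzero weight after conditioning:
  (X=0, Z=0, Y=1) weight 1/84
  (X=0, Z=0, Y=2) weight 1/84
  (X=0, Z=0, Y=3) weight 1/84
  (X=0, Z=3, Y=1) weight 1/84
  (X=0, Z=3, Y=2) weight 1/84
  (X=0, Z=3, Y=3) weight 1/84
  (X=1, Z=2, Y=1) weight 1/112
  (X=1, Z=2, Y=2) weight 1/112
  (X=2, Z=1, Y=1) weight 1/28
  … 9 more
Group by Z:
  weight(Z=0) = 11/112
  weight(Z=1) = 3/28
  weight(Z=2) = 3/112
  weight(Z=3) = 11/112
Total weight = 11/112 + 3/28 + 3/112 + 11/112 = 37/112
P(Z=0 | obs) = 11/112 / 37/112 = 11/37
P(Z=1 | obs) = 3/28 / 37/112 = 12/37
P(Z=2 | obs) = 3/112 / 37/112 = 3/37
P(Z=3 | obs) = 11/112 / 37/112 = 11/37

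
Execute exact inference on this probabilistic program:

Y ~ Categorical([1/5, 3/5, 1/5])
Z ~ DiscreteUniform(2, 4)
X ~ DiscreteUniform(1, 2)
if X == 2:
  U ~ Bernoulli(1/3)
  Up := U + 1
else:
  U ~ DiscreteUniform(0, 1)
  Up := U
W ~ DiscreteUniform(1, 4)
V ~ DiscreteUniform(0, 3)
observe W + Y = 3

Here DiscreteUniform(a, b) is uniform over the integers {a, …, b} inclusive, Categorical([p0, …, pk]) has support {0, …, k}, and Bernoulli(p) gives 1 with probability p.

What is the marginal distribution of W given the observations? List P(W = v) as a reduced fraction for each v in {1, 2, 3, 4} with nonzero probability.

P(W=1) = 1/5, P(W=2) = 3/5, P(W=3) = 1/5

Enumerate traces; 144 have nonzero weight after conditioning:
  (Y=0, Z=2, X=1, U=0, W=3, V=0) weight 1/960
  (Y=0, Z=2, X=1, U=0, W=3, V=1) weight 1/960
  (Y=0, Z=2, X=1, U=0, W=3, V=2) weight 1/960
  (Y=0, Z=2, X=1, U=0, W=3, V=3) weight 1/960
  (Y=0, Z=2, X=1, U=1, W=3, V=0) weight 1/960
  (Y=0, Z=2, X=1, U=1, W=3, V=1) weight 1/960
  (Y=0, Z=2, X=1, U=1, W=3, V=2) weight 1/960
  (Y=0, Z=2, X=1, U=1, W=3, V=3) weight 1/960
  (Y=1, Z=2, X=1, U=0, W=2, V=0) weight 1/320
  (Y=2, Z=2, X=1, U=0, W=1, V=0) weight 1/960
  … 134 more
Group by W:
  weight(W=1) = 1/20
  weight(W=2) = 3/20
  weight(W=3) = 1/20
Total weight = 1/20 + 3/20 + 1/20 = 1/4
P(W=1 | obs) = 1/20 / 1/4 = 1/5
P(W=2 | obs) = 3/20 / 1/4 = 3/5
P(W=3 | obs) = 1/20 / 1/4 = 1/5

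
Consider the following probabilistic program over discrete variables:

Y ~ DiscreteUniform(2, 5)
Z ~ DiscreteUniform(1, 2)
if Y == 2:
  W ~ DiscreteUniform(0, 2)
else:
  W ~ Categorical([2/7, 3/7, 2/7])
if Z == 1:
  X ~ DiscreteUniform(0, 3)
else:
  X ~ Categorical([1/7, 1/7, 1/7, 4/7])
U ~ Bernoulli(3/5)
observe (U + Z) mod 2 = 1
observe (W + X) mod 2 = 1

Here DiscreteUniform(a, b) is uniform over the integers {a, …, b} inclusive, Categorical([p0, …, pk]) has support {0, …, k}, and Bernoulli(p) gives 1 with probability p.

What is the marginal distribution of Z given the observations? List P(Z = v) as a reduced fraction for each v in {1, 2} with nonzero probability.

P(Z=1) = 98/257, P(Z=2) = 159/257

Enumerate traces; 48 have nonzero weight after conditioning:
  (Y=2, Z=1, W=0, X=1, U=0) weight 1/240
  (Y=2, Z=1, W=0, X=3, U=0) weight 1/240
  (Y=2, Z=1, W=1, X=0, U=0) weight 1/240
  (Y=2, Z=1, W=1, X=2, U=0) weight 1/240
  (Y=2, Z=1, W=2, X=1, U=0) weight 1/240
  (Y=2, Z=1, W=2, X=3, U=0) weight 1/240
  (Y=2, Z=2, W=0, X=1, U=1) weight 1/280
  (Y=2, Z=2, W=0, X=3, U=1) weight 1/70
  … 40 more
Group by Z:
  weight(Z=1) = 1/10
  weight(Z=2) = 159/980
Total weight = 1/10 + 159/980 = 257/980
P(Z=1 | obs) = 1/10 / 257/980 = 98/257
P(Z=2 | obs) = 159/980 / 257/980 = 159/257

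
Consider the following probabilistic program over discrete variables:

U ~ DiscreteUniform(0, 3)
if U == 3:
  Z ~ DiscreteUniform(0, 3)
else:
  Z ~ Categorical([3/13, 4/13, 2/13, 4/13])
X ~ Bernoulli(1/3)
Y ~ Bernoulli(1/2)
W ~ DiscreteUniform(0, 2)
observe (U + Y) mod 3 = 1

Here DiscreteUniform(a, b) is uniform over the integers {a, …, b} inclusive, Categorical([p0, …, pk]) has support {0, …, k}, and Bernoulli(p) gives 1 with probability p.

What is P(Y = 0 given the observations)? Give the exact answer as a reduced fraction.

P(Y = 0 | obs) = 1/3

Enumerate traces; 72 have nonzero weight after conditioning:
  (U=0, Z=0, X=0, Y=1, W=0) weight 1/156
  (U=0, Z=0, X=0, Y=1, W=1) weight 1/156
  (U=0, Z=0, X=0, Y=1, W=2) weight 1/156
  (U=0, Z=0, X=1, Y=1, W=0) weight 1/312
  (U=0, Z=0, X=1, Y=1, W=1) weight 1/312
  (U=0, Z=0, X=1, Y=1, W=2) weight 1/312
  (U=0, Z=1, X=0, Y=1, W=0) weight 1/117
  (U=0, Z=1, X=0, Y=1, W=1) weight 1/117
  (U=1, Z=0, X=0, Y=0, W=0) weight 1/156
  … 63 more
Group by Y:
  weight(Y=0) = 1/8
  weight(Y=1) = 1/4
Total weight = 1/8 + 1/4 = 3/8
P(Y=0 | obs) = 1/8 / 3/8 = 1/3
P(Y=1 | obs) = 1/4 / 3/8 = 2/3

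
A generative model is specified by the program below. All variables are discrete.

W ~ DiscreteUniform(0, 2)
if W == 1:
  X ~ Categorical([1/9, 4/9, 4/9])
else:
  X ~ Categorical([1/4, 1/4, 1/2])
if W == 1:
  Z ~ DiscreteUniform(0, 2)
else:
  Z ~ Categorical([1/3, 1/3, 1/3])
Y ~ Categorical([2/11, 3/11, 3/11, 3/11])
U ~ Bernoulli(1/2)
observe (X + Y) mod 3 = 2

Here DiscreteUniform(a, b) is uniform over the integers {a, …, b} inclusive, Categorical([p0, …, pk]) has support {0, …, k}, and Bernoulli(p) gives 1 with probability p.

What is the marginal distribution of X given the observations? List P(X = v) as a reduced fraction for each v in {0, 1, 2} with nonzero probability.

Enumerate traces; 72 have nonzero weight after conditioning:
  (W=0, X=0, Z=0, Y=2, U=0) weight 1/264
  (W=0, X=0, Z=0, Y=2, U=1) weight 1/264
  (W=0, X=0, Z=1, Y=2, U=0) weight 1/264
  (W=0, X=0, Z=1, Y=2, U=1) weight 1/264
  (W=0, X=0, Z=2, Y=2, U=0) weight 1/264
  (W=0, X=0, Z=2, Y=2, U=1) weight 1/264
  (W=0, X=1, Z=0, Y=1, U=0) weight 1/264
  (W=0, X=1, Z=0, Y=1, U=1) weight 1/264
  (W=0, X=2, Z=0, Y=0, U=0) weight 1/198
  … 63 more
Group by X:
  weight(X=0) = 1/18
  weight(X=1) = 17/198
  weight(X=2) = 65/297
Total weight = 1/18 + 17/198 + 65/297 = 107/297
P(X=0 | obs) = 1/18 / 107/297 = 33/214
P(X=1 | obs) = 17/198 / 107/297 = 51/214
P(X=2 | obs) = 65/297 / 107/297 = 65/107

P(X=0) = 33/214, P(X=1) = 51/214, P(X=2) = 65/107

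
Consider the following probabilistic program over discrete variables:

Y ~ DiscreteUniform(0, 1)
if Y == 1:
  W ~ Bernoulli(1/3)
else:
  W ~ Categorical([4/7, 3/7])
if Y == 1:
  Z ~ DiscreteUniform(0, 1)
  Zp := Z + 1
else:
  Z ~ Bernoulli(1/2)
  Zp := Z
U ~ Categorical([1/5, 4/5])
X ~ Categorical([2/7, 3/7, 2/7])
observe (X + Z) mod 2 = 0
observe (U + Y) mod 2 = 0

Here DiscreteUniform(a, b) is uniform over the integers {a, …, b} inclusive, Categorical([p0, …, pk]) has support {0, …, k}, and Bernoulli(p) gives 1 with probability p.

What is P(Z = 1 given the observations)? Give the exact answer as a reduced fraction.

Enumerate traces; 12 have nonzero weight after conditioning:
  (Y=0, W=0, Z=0, U=0, X=0) weight 2/245
  (Y=0, W=0, Z=0, U=0, X=2) weight 2/245
  (Y=0, W=0, Z=1, U=0, X=1) weight 3/245
  (Y=0, W=1, Z=0, U=0, X=0) weight 3/490
  (Y=0, W=1, Z=0, U=0, X=2) weight 3/490
  (Y=0, W=1, Z=1, U=0, X=1) weight 9/980
  (Y=1, W=0, Z=0, U=1, X=0) weight 4/105
  (Y=1, W=0, Z=0, U=1, X=2) weight 4/105
  … 4 more
Group by Z:
  weight(Z=0) = 1/7
  weight(Z=1) = 3/28
Total weight = 1/7 + 3/28 = 1/4
P(Z=0 | obs) = 1/7 / 1/4 = 4/7
P(Z=1 | obs) = 3/28 / 1/4 = 3/7

P(Z = 1 | obs) = 3/7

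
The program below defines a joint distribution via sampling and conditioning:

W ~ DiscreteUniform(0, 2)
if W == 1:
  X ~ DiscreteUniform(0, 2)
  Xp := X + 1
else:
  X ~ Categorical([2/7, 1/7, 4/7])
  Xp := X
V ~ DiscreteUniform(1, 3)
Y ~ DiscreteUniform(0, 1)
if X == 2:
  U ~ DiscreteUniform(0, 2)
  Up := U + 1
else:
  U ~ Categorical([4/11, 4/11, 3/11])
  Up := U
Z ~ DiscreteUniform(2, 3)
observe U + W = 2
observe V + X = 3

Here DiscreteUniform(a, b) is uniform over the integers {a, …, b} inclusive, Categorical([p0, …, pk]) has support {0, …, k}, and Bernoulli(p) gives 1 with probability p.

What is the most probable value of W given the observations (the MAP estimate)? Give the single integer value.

argmax_v P(W = v | obs) = 1

Enumerate traces; 36 have nonzero weight after conditioning:
  (W=0, X=0, V=3, Y=0, U=2, Z=2) weight 1/462
  (W=0, X=0, V=3, Y=0, U=2, Z=3) weight 1/462
  (W=0, X=0, V=3, Y=1, U=2, Z=2) weight 1/462
  (W=0, X=0, V=3, Y=1, U=2, Z=3) weight 1/462
  (W=0, X=1, V=2, Y=0, U=2, Z=2) weight 1/924
  (W=0, X=1, V=2, Y=0, U=2, Z=3) weight 1/924
  (W=0, X=1, V=2, Y=1, U=2, Z=2) weight 1/924
  (W=0, X=1, V=2, Y=1, U=2, Z=3) weight 1/924
  (W=1, X=0, V=3, Y=0, U=1, Z=2) weight 1/297
  (W=2, X=0, V=3, Y=0, U=0, Z=2) weight 2/693
  … 26 more
Group by W:
  weight(W=0) = 71/2079
  weight(W=1) = 35/891
  weight(W=2) = 80/2079
Total weight = 71/2079 + 35/891 + 80/2079 = 698/6237
P(W=0 | obs) = 71/2079 / 698/6237 = 213/698
P(W=1 | obs) = 35/891 / 698/6237 = 245/698
P(W=2 | obs) = 80/2079 / 698/6237 = 120/349
argmax = 1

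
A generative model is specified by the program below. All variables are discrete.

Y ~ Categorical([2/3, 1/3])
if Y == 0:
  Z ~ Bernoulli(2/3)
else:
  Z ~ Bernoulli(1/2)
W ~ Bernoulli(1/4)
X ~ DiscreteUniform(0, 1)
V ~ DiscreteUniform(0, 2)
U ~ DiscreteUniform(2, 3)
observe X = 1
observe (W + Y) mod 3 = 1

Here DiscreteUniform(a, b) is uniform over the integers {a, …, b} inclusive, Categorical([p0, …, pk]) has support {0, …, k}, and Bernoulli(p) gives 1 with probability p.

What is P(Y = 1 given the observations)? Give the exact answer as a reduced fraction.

P(Y = 1 | obs) = 3/5

Enumerate traces; 24 have nonzero weight after conditioning:
  (Y=0, Z=0, W=1, X=1, V=0, U=2) weight 1/216
  (Y=0, Z=0, W=1, X=1, V=0, U=3) weight 1/216
  (Y=0, Z=0, W=1, X=1, V=1, U=2) weight 1/216
  (Y=0, Z=0, W=1, X=1, V=1, U=3) weight 1/216
  (Y=0, Z=0, W=1, X=1, V=2, U=2) weight 1/216
  (Y=0, Z=0, W=1, X=1, V=2, U=3) weight 1/216
  (Y=0, Z=1, W=1, X=1, V=0, U=2) weight 1/108
  (Y=0, Z=1, W=1, X=1, V=0, U=3) weight 1/108
  (Y=1, Z=0, W=0, X=1, V=0, U=2) weight 1/96
  … 15 more
Group by Y:
  weight(Y=0) = 1/12
  weight(Y=1) = 1/8
Total weight = 1/12 + 1/8 = 5/24
P(Y=0 | obs) = 1/12 / 5/24 = 2/5
P(Y=1 | obs) = 1/8 / 5/24 = 3/5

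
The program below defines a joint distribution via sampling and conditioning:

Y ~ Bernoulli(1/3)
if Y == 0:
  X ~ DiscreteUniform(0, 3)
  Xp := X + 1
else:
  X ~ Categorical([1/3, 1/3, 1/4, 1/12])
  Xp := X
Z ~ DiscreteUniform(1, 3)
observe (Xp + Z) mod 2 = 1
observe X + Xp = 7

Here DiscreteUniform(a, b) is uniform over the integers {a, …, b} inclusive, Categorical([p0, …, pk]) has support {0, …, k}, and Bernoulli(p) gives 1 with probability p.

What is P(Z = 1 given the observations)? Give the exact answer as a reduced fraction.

P(Z = 1 | obs) = 1/2

Enumerate traces; 2 have nonzero weight after conditioning:
  (Y=0, X=3, Z=1) weight 1/18
  (Y=0, X=3, Z=3) weight 1/18
Group by Z:
  weight(Z=1) = 1/18
  weight(Z=3) = 1/18
Total weight = 1/18 + 1/18 = 1/9
P(Z=1 | obs) = 1/18 / 1/9 = 1/2
P(Z=3 | obs) = 1/18 / 1/9 = 1/2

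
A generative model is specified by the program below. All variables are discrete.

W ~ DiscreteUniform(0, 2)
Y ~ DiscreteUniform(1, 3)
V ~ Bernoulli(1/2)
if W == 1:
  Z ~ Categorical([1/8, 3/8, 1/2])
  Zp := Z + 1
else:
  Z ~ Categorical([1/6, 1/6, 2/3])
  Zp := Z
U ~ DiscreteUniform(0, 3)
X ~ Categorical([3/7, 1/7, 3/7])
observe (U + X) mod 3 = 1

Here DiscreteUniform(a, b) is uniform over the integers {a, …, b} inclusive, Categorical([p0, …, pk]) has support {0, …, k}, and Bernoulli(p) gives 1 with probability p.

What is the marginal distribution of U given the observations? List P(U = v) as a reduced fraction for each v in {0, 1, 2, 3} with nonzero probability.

P(U=0) = 1/8, P(U=1) = 3/8, P(U=2) = 3/8, P(U=3) = 1/8

Enumerate traces; 216 have nonzero weight after conditioning:
  (W=0, Y=1, V=0, Z=0, U=0, X=1) weight 1/3024
  (W=0, Y=1, V=0, Z=0, U=1, X=0) weight 1/1008
  (W=0, Y=1, V=0, Z=0, U=2, X=2) weight 1/1008
  (W=0, Y=1, V=0, Z=0, U=3, X=1) weight 1/3024
  (W=0, Y=1, V=0, Z=1, U=0, X=1) weight 1/3024
  (W=0, Y=1, V=0, Z=1, U=1, X=0) weight 1/1008
  (W=0, Y=1, V=0, Z=1, U=2, X=2) weight 1/1008
  (W=0, Y=1, V=0, Z=1, U=3, X=1) weight 1/3024
  … 208 more
Group by U:
  weight(U=0) = 1/28
  weight(U=1) = 3/28
  weight(U=2) = 3/28
  weight(U=3) = 1/28
Total weight = 1/28 + 3/28 + 3/28 + 1/28 = 2/7
P(U=0 | obs) = 1/28 / 2/7 = 1/8
P(U=1 | obs) = 3/28 / 2/7 = 3/8
P(U=2 | obs) = 3/28 / 2/7 = 3/8
P(U=3 | obs) = 1/28 / 2/7 = 1/8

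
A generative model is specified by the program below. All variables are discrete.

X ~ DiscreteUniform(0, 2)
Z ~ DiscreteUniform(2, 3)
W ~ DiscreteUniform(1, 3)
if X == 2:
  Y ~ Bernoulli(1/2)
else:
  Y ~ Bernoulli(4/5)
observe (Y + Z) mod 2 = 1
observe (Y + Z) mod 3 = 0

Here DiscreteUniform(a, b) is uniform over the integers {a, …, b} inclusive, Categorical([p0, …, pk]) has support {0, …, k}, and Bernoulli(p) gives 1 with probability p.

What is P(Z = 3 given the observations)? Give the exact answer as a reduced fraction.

P(Z = 3 | obs) = 3/10

Enumerate traces; 18 have nonzero weight after conditioning:
  (X=0, Z=2, W=1, Y=1) weight 2/45
  (X=0, Z=2, W=2, Y=1) weight 2/45
  (X=0, Z=2, W=3, Y=1) weight 2/45
  (X=0, Z=3, W=1, Y=0) weight 1/90
  (X=0, Z=3, W=2, Y=0) weight 1/90
  (X=0, Z=3, W=3, Y=0) weight 1/90
  (X=1, Z=2, W=1, Y=1) weight 2/45
  (X=1, Z=2, W=2, Y=1) weight 2/45
  … 10 more
Group by Z:
  weight(Z=2) = 7/20
  weight(Z=3) = 3/20
Total weight = 7/20 + 3/20 = 1/2
P(Z=2 | obs) = 7/20 / 1/2 = 7/10
P(Z=3 | obs) = 3/20 / 1/2 = 3/10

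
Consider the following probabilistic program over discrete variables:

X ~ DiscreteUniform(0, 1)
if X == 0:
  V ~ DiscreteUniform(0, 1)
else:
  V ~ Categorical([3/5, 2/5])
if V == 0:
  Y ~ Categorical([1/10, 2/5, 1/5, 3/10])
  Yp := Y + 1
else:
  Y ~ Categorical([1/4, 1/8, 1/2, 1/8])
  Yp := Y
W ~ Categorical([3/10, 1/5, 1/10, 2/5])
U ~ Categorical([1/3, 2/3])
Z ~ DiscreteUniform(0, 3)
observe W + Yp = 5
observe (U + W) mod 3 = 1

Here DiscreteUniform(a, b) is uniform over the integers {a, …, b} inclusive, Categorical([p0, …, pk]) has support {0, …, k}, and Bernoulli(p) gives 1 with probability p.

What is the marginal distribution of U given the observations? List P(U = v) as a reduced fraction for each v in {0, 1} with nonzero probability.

Enumerate traces; 24 have nonzero weight after conditioning:
  (X=0, V=0, Y=1, W=3, U=1, Z=0) weight 1/150
  (X=0, V=0, Y=1, W=3, U=1, Z=1) weight 1/150
  (X=0, V=0, Y=1, W=3, U=1, Z=2) weight 1/150
  (X=0, V=0, Y=1, W=3, U=1, Z=3) weight 1/150
  (X=0, V=0, Y=3, W=1, U=0, Z=0) weight 1/800
  (X=0, V=0, Y=3, W=1, U=0, Z=1) weight 1/800
  (X=0, V=0, Y=3, W=1, U=0, Z=2) weight 1/800
  (X=0, V=0, Y=3, W=1, U=0, Z=3) weight 1/800
  … 16 more
Group by U:
  weight(U=0) = 11/1000
  weight(U=1) = 89/750
Total weight = 11/1000 + 89/750 = 389/3000
P(U=0 | obs) = 11/1000 / 389/3000 = 33/389
P(U=1 | obs) = 89/750 / 389/3000 = 356/389

P(U=0) = 33/389, P(U=1) = 356/389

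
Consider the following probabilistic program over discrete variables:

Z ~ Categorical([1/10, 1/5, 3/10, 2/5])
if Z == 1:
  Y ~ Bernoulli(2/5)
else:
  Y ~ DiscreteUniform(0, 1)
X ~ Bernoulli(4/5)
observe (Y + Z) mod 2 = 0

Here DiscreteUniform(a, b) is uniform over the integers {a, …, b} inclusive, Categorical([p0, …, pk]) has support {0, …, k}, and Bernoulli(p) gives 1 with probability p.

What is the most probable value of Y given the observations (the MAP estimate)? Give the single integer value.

Enumerate traces; 8 have nonzero weight after conditioning:
  (Z=0, Y=0, X=0) weight 1/100
  (Z=0, Y=0, X=1) weight 1/25
  (Z=1, Y=1, X=0) weight 2/125
  (Z=1, Y=1, X=1) weight 8/125
  (Z=2, Y=0, X=0) weight 3/100
  (Z=2, Y=0, X=1) weight 3/25
  (Z=3, Y=1, X=0) weight 1/25
  (Z=3, Y=1, X=1) weight 4/25
Group by Y:
  weight(Y=0) = 1/5
  weight(Y=1) = 7/25
Total weight = 1/5 + 7/25 = 12/25
P(Y=0 | obs) = 1/5 / 12/25 = 5/12
P(Y=1 | obs) = 7/25 / 12/25 = 7/12
argmax = 1

argmax_v P(Y = v | obs) = 1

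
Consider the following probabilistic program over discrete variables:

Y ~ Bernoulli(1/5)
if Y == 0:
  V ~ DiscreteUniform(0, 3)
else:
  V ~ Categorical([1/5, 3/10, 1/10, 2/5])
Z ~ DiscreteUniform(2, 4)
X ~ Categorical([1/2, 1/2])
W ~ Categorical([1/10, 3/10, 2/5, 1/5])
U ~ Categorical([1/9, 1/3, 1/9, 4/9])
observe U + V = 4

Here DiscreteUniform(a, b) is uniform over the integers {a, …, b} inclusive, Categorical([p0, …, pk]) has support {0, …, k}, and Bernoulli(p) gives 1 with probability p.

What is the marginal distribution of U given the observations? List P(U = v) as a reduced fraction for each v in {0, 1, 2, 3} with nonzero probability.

P(U=1) = 2/5, P(U=2) = 11/105, P(U=3) = 52/105

Enumerate traces; 144 have nonzero weight after conditioning:
  (Y=0, V=1, Z=2, X=0, W=0, U=3) weight 1/675
  (Y=0, V=1, Z=2, X=0, W=1, U=3) weight 1/225
  (Y=0, V=1, Z=2, X=0, W=2, U=3) weight 4/675
  (Y=0, V=1, Z=2, X=0, W=3, U=3) weight 2/675
  (Y=0, V=1, Z=2, X=1, W=0, U=3) weight 1/675
  (Y=0, V=1, Z=2, X=1, W=1, U=3) weight 1/225
  (Y=0, V=1, Z=2, X=1, W=2, U=3) weight 4/675
  (Y=0, V=1, Z=2, X=1, W=3, U=3) weight 2/675
  (Y=0, V=2, Z=2, X=0, W=0, U=2) weight 1/2700
  (Y=0, V=3, Z=2, X=0, W=0, U=1) weight 1/900
  … 134 more
Group by U:
  weight(U=1) = 7/75
  weight(U=2) = 11/450
  weight(U=3) = 26/225
Total weight = 7/75 + 11/450 + 26/225 = 7/30
P(U=1 | obs) = 7/75 / 7/30 = 2/5
P(U=2 | obs) = 11/450 / 7/30 = 11/105
P(U=3 | obs) = 26/225 / 7/30 = 52/105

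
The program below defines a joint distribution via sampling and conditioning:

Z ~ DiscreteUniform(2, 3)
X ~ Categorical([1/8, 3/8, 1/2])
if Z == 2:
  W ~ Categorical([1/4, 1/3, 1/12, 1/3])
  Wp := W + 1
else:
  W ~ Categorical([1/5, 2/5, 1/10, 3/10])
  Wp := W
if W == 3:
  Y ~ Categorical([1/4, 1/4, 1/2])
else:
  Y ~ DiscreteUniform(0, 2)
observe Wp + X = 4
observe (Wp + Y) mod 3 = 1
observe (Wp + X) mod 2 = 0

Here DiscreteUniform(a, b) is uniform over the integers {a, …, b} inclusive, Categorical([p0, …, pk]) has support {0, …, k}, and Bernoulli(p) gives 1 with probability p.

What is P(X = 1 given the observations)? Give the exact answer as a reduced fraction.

Enumerate traces; 5 have nonzero weight after conditioning:
  (Z=2, X=0, W=3, Y=0) weight 1/192
  (Z=2, X=1, W=2, Y=1) weight 1/192
  (Z=2, X=2, W=1, Y=2) weight 1/36
  (Z=3, X=1, W=3, Y=1) weight 9/640
  (Z=3, X=2, W=2, Y=2) weight 1/120
Group by X:
  weight(X=0) = 1/192
  weight(X=1) = 37/1920
  weight(X=2) = 13/360
Total weight = 1/192 + 37/1920 + 13/360 = 349/5760
P(X=0 | obs) = 1/192 / 349/5760 = 30/349
P(X=1 | obs) = 37/1920 / 349/5760 = 111/349
P(X=2 | obs) = 13/360 / 349/5760 = 208/349

P(X = 1 | obs) = 111/349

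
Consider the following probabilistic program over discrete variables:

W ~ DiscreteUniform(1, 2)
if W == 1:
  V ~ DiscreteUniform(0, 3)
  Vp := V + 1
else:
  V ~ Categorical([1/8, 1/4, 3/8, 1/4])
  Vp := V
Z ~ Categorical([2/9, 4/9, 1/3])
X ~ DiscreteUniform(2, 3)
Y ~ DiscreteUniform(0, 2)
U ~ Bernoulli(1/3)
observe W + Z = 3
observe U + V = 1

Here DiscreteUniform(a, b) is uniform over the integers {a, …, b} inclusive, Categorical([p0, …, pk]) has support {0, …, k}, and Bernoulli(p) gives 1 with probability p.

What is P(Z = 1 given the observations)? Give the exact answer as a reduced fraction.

P(Z = 1 | obs) = 10/19

Enumerate traces; 24 have nonzero weight after conditioning:
  (W=1, V=0, Z=2, X=2, Y=0, U=1) weight 1/432
  (W=1, V=0, Z=2, X=2, Y=1, U=1) weight 1/432
  (W=1, V=0, Z=2, X=2, Y=2, U=1) weight 1/432
  (W=1, V=0, Z=2, X=3, Y=0, U=1) weight 1/432
  (W=1, V=0, Z=2, X=3, Y=1, U=1) weight 1/432
  (W=1, V=0, Z=2, X=3, Y=2, U=1) weight 1/432
  (W=1, V=1, Z=2, X=2, Y=0, U=0) weight 1/216
  (W=1, V=1, Z=2, X=2, Y=1, U=0) weight 1/216
  (W=2, V=0, Z=1, X=2, Y=0, U=1) weight 1/648
  … 15 more
Group by Z:
  weight(Z=1) = 5/108
  weight(Z=2) = 1/24
Total weight = 5/108 + 1/24 = 19/216
P(Z=1 | obs) = 5/108 / 19/216 = 10/19
P(Z=2 | obs) = 1/24 / 19/216 = 9/19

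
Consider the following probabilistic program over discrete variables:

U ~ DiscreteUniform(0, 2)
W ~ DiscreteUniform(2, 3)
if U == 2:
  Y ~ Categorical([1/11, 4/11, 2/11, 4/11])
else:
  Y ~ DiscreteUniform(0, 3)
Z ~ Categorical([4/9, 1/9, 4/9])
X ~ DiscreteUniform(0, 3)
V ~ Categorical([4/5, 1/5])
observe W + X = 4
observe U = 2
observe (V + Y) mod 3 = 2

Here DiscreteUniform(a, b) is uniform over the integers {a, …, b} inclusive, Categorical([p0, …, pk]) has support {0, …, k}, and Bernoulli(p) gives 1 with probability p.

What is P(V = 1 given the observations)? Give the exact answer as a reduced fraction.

P(V = 1 | obs) = 1/3

Enumerate traces; 12 have nonzero weight after conditioning:
  (U=2, W=2, Y=1, Z=0, X=2, V=1) weight 2/1485
  (U=2, W=2, Y=1, Z=1, X=2, V=1) weight 1/2970
  (U=2, W=2, Y=1, Z=2, X=2, V=1) weight 2/1485
  (U=2, W=2, Y=2, Z=0, X=2, V=0) weight 4/1485
  (U=2, W=2, Y=2, Z=1, X=2, V=0) weight 1/1485
  (U=2, W=2, Y=2, Z=2, X=2, V=0) weight 4/1485
  (U=2, W=3, Y=1, Z=0, X=1, V=1) weight 2/1485
  (U=2, W=3, Y=1, Z=1, X=1, V=1) weight 1/2970
  … 4 more
Group by V:
  weight(V=0) = 2/165
  weight(V=1) = 1/165
Total weight = 2/165 + 1/165 = 1/55
P(V=0 | obs) = 2/165 / 1/55 = 2/3
P(V=1 | obs) = 1/165 / 1/55 = 1/3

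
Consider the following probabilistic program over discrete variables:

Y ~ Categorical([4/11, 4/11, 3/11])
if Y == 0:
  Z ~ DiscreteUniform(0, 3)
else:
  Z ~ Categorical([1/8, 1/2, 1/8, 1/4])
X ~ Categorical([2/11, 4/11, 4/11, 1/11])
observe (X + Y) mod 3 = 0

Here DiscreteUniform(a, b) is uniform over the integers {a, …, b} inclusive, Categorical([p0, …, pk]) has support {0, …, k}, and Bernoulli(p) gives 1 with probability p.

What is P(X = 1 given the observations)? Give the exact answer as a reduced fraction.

Enumerate traces; 16 have nonzero weight after conditioning:
  (Y=0, Z=0, X=0) weight 2/121
  (Y=0, Z=0, X=3) weight 1/121
  (Y=0, Z=1, X=0) weight 2/121
  (Y=0, Z=1, X=3) weight 1/121
  (Y=0, Z=2, X=0) weight 2/121
  (Y=0, Z=2, X=3) weight 1/121
  (Y=0, Z=3, X=0) weight 2/121
  (Y=0, Z=3, X=3) weight 1/121
  (Y=1, Z=0, X=2) weight 2/121
  (Y=2, Z=0, X=1) weight 3/242
  … 6 more
Group by X:
  weight(X=0) = 8/121
  weight(X=1) = 12/121
  weight(X=2) = 16/121
  weight(X=3) = 4/121
Total weight = 8/121 + 12/121 + 16/121 + 4/121 = 40/121
P(X=0 | obs) = 8/121 / 40/121 = 1/5
P(X=1 | obs) = 12/121 / 40/121 = 3/10
P(X=2 | obs) = 16/121 / 40/121 = 2/5
P(X=3 | obs) = 4/121 / 40/121 = 1/10

P(X = 1 | obs) = 3/10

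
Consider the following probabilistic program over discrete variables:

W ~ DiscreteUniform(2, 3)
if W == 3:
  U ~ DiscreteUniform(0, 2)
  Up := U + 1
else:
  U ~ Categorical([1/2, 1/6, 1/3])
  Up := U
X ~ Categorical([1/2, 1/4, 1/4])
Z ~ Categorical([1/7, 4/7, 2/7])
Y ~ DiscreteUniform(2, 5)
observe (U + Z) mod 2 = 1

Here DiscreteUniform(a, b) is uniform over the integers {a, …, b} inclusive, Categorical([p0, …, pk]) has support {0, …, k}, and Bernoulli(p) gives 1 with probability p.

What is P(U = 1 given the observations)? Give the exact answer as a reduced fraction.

P(U = 1 | obs) = 1/5

Enumerate traces; 96 have nonzero weight after conditioning:
  (W=2, U=0, X=0, Z=1, Y=2) weight 1/56
  (W=2, U=0, X=0, Z=1, Y=3) weight 1/56
  (W=2, U=0, X=0, Z=1, Y=4) weight 1/56
  (W=2, U=0, X=0, Z=1, Y=5) weight 1/56
  (W=2, U=0, X=1, Z=1, Y=2) weight 1/112
  (W=2, U=0, X=1, Z=1, Y=3) weight 1/112
  (W=2, U=0, X=1, Z=1, Y=4) weight 1/112
  (W=2, U=0, X=1, Z=1, Y=5) weight 1/112
  (W=2, U=1, X=0, Z=0, Y=2) weight 1/672
  (W=2, U=2, X=0, Z=1, Y=2) weight 1/84
  … 86 more
Group by U:
  weight(U=0) = 5/21
  weight(U=1) = 3/28
  weight(U=2) = 4/21
Total weight = 5/21 + 3/28 + 4/21 = 15/28
P(U=0 | obs) = 5/21 / 15/28 = 4/9
P(U=1 | obs) = 3/28 / 15/28 = 1/5
P(U=2 | obs) = 4/21 / 15/28 = 16/45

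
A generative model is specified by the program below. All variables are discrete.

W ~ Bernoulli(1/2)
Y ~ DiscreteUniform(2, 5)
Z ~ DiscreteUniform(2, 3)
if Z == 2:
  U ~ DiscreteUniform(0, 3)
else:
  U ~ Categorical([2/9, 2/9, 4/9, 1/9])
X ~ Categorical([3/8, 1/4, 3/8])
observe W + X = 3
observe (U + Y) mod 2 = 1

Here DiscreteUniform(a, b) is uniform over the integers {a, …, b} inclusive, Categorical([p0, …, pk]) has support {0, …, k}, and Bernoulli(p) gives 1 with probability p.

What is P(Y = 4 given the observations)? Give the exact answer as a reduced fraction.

P(Y = 4 | obs) = 5/24

Enumerate traces; 16 have nonzero weight after conditioning:
  (W=1, Y=2, Z=2, U=1, X=2) weight 3/512
  (W=1, Y=2, Z=2, U=3, X=2) weight 3/512
  (W=1, Y=2, Z=3, U=1, X=2) weight 1/192
  (W=1, Y=2, Z=3, U=3, X=2) weight 1/384
  (W=1, Y=3, Z=2, U=0, X=2) weight 3/512
  (W=1, Y=3, Z=2, U=2, X=2) weight 3/512
  (W=1, Y=3, Z=3, U=0, X=2) weight 1/192
  (W=1, Y=3, Z=3, U=2, X=2) weight 1/96
  (W=1, Y=4, Z=2, U=1, X=2) weight 3/512
  (W=1, Y=5, Z=2, U=0, X=2) weight 3/512
  … 6 more
Group by Y:
  weight(Y=2) = 5/256
  weight(Y=3) = 7/256
  weight(Y=4) = 5/256
  weight(Y=5) = 7/256
Total weight = 5/256 + 7/256 + 5/256 + 7/256 = 3/32
P(Y=2 | obs) = 5/256 / 3/32 = 5/24
P(Y=3 | obs) = 7/256 / 3/32 = 7/24
P(Y=4 | obs) = 5/256 / 3/32 = 5/24
P(Y=5 | obs) = 7/256 / 3/32 = 7/24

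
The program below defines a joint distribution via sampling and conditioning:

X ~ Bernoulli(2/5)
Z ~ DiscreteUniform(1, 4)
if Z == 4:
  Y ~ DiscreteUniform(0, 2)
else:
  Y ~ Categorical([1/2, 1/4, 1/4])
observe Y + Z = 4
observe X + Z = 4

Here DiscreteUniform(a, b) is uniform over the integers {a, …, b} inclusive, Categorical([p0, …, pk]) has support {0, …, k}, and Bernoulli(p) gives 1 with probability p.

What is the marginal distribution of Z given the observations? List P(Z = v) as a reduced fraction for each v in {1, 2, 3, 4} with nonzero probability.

Enumerate traces; 2 have nonzero weight after conditioning:
  (X=0, Z=4, Y=0) weight 1/20
  (X=1, Z=3, Y=1) weight 1/40
Group by Z:
  weight(Z=3) = 1/40
  weight(Z=4) = 1/20
Total weight = 1/40 + 1/20 = 3/40
P(Z=3 | obs) = 1/40 / 3/40 = 1/3
P(Z=4 | obs) = 1/20 / 3/40 = 2/3

P(Z=3) = 1/3, P(Z=4) = 2/3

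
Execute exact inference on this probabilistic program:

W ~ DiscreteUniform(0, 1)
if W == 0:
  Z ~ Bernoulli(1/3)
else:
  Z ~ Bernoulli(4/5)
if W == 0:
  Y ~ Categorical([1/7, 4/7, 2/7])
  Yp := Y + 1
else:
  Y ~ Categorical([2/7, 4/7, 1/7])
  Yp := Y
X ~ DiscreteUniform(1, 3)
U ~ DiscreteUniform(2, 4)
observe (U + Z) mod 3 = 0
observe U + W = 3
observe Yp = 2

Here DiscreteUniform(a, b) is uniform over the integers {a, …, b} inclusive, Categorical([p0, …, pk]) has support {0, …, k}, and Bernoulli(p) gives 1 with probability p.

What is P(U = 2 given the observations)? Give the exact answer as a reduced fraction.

P(U = 2 | obs) = 3/13

Enumerate traces; 6 have nonzero weight after conditioning:
  (W=0, Z=0, Y=1, X=1, U=3) weight 4/189
  (W=0, Z=0, Y=1, X=2, U=3) weight 4/189
  (W=0, Z=0, Y=1, X=3, U=3) weight 4/189
  (W=1, Z=1, Y=2, X=1, U=2) weight 2/315
  (W=1, Z=1, Y=2, X=2, U=2) weight 2/315
  (W=1, Z=1, Y=2, X=3, U=2) weight 2/315
Group by U:
  weight(U=2) = 2/105
  weight(U=3) = 4/63
Total weight = 2/105 + 4/63 = 26/315
P(U=2 | obs) = 2/105 / 26/315 = 3/13
P(U=3 | obs) = 4/63 / 26/315 = 10/13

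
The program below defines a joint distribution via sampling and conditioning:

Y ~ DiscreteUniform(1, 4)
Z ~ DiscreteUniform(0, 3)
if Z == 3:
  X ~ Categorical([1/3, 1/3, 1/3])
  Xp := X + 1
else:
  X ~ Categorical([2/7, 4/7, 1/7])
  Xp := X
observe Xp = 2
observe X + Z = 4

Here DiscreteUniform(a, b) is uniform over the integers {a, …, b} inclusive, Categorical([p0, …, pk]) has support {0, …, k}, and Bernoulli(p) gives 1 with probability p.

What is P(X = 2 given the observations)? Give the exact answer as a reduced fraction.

P(X = 2 | obs) = 3/10

Enumerate traces; 8 have nonzero weight after conditioning:
  (Y=1, Z=2, X=2) weight 1/112
  (Y=1, Z=3, X=1) weight 1/48
  (Y=2, Z=2, X=2) weight 1/112
  (Y=2, Z=3, X=1) weight 1/48
  (Y=3, Z=2, X=2) weight 1/112
  (Y=3, Z=3, X=1) weight 1/48
  (Y=4, Z=2, X=2) weight 1/112
  (Y=4, Z=3, X=1) weight 1/48
Group by X:
  weight(X=1) = 1/12
  weight(X=2) = 1/28
Total weight = 1/12 + 1/28 = 5/42
P(X=1 | obs) = 1/12 / 5/42 = 7/10
P(X=2 | obs) = 1/28 / 5/42 = 3/10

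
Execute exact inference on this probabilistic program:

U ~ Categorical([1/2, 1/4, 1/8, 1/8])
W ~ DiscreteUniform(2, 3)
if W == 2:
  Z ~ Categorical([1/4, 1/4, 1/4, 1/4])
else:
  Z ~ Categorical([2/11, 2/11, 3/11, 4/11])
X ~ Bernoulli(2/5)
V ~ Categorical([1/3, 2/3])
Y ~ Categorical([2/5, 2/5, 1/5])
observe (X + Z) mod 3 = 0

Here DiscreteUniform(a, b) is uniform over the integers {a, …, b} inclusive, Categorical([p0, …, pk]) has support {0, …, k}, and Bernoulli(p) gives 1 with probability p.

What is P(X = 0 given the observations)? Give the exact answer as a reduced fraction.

P(X = 0 | obs) = 3/4

Enumerate traces; 144 have nonzero weight after conditioning:
  (U=0, W=2, Z=0, X=0, V=0, Y=0) weight 1/200
  (U=0, W=2, Z=0, X=0, V=0, Y=1) weight 1/200
  (U=0, W=2, Z=0, X=0, V=0, Y=2) weight 1/400
  (U=0, W=2, Z=0, X=0, V=1, Y=0) weight 1/100
  (U=0, W=2, Z=0, X=0, V=1, Y=1) weight 1/100
  (U=0, W=2, Z=0, X=0, V=1, Y=2) weight 1/200
  (U=0, W=2, Z=2, X=1, V=0, Y=0) weight 1/300
  (U=0, W=2, Z=2, X=1, V=0, Y=1) weight 1/300
  … 136 more
Group by X:
  weight(X=0) = 69/220
  weight(X=1) = 23/220
Total weight = 69/220 + 23/220 = 23/55
P(X=0 | obs) = 69/220 / 23/55 = 3/4
P(X=1 | obs) = 23/220 / 23/55 = 1/4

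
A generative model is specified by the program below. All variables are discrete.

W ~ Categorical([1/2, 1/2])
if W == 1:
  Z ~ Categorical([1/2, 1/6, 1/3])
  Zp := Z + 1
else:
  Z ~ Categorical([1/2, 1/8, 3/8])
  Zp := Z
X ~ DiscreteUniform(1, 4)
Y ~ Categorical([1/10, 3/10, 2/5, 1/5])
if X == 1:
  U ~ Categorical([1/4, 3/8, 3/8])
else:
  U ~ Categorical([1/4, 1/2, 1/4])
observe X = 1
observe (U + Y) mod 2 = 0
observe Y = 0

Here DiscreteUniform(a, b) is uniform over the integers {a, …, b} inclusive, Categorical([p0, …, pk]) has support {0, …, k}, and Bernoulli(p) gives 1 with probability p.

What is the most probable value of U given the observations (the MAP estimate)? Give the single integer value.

Enumerate traces; 12 have nonzero weight after conditioning:
  (W=0, Z=0, X=1, Y=0, U=0) weight 1/640
  (W=0, Z=0, X=1, Y=0, U=2) weight 3/1280
  (W=0, Z=1, X=1, Y=0, U=0) weight 1/2560
  (W=0, Z=1, X=1, Y=0, U=2) weight 3/5120
  (W=0, Z=2, X=1, Y=0, U=0) weight 3/2560
  (W=0, Z=2, X=1, Y=0, U=2) weight 9/5120
  (W=1, Z=0, X=1, Y=0, U=0) weight 1/640
  (W=1, Z=0, X=1, Y=0, U=2) weight 3/1280
  … 4 more
Group by U:
  weight(U=0) = 1/160
  weight(U=2) = 3/320
Total weight = 1/160 + 3/320 = 1/64
P(U=0 | obs) = 1/160 / 1/64 = 2/5
P(U=2 | obs) = 3/320 / 1/64 = 3/5
argmax = 2

argmax_v P(U = v | obs) = 2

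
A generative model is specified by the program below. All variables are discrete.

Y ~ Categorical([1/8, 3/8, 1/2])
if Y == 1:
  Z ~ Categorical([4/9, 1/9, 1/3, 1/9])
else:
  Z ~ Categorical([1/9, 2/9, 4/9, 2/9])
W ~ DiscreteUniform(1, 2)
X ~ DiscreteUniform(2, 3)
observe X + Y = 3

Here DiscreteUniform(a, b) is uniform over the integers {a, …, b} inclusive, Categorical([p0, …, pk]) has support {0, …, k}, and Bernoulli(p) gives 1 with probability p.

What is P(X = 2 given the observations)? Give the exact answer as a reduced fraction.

P(X = 2 | obs) = 3/4

Enumerate traces; 16 have nonzero weight after conditioning:
  (Y=0, Z=0, W=1, X=3) weight 1/288
  (Y=0, Z=0, W=2, X=3) weight 1/288
  (Y=0, Z=1, W=1, X=3) weight 1/144
  (Y=0, Z=1, W=2, X=3) weight 1/144
  (Y=0, Z=2, W=1, X=3) weight 1/72
  (Y=0, Z=2, W=2, X=3) weight 1/72
  (Y=0, Z=3, W=1, X=3) weight 1/144
  (Y=0, Z=3, W=2, X=3) weight 1/144
  (Y=1, Z=0, W=1, X=2) weight 1/24
  … 7 more
Group by X:
  weight(X=2) = 3/16
  weight(X=3) = 1/16
Total weight = 3/16 + 1/16 = 1/4
P(X=2 | obs) = 3/16 / 1/4 = 3/4
P(X=3 | obs) = 1/16 / 1/4 = 1/4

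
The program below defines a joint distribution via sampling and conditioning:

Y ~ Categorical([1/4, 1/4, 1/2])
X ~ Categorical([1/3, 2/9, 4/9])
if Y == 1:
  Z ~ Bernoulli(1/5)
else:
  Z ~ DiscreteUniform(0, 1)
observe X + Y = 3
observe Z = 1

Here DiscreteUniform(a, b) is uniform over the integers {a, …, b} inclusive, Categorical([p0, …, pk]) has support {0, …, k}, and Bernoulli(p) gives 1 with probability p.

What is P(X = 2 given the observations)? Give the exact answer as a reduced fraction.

P(X = 2 | obs) = 2/7

Enumerate traces; 2 have nonzero weight after conditioning:
  (Y=1, X=2, Z=1) weight 1/45
  (Y=2, X=1, Z=1) weight 1/18
Group by X:
  weight(X=1) = 1/18
  weight(X=2) = 1/45
Total weight = 1/18 + 1/45 = 7/90
P(X=1 | obs) = 1/18 / 7/90 = 5/7
P(X=2 | obs) = 1/45 / 7/90 = 2/7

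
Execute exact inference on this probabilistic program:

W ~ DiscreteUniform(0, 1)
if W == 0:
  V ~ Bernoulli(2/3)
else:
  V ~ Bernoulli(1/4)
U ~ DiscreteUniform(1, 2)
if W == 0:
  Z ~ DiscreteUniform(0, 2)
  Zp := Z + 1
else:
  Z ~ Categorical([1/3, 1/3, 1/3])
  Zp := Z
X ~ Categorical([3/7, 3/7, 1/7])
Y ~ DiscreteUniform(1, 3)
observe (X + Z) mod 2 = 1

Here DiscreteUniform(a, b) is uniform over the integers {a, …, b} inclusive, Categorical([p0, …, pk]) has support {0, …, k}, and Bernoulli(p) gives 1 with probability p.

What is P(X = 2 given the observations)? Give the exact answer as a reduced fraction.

Enumerate traces; 96 have nonzero weight after conditioning:
  (W=0, V=0, U=1, Z=0, X=1, Y=1) weight 1/252
  (W=0, V=0, U=1, Z=0, X=1, Y=2) weight 1/252
  (W=0, V=0, U=1, Z=0, X=1, Y=3) weight 1/252
  (W=0, V=0, U=1, Z=1, X=0, Y=1) weight 1/252
  (W=0, V=0, U=1, Z=1, X=0, Y=2) weight 1/252
  (W=0, V=0, U=1, Z=1, X=0, Y=3) weight 1/252
  (W=0, V=0, U=1, Z=1, X=2, Y=1) weight 1/756
  (W=0, V=0, U=1, Z=1, X=2, Y=2) weight 1/756
  … 88 more
Group by X:
  weight(X=0) = 1/7
  weight(X=1) = 2/7
  weight(X=2) = 1/21
Total weight = 1/7 + 2/7 + 1/21 = 10/21
P(X=0 | obs) = 1/7 / 10/21 = 3/10
P(X=1 | obs) = 2/7 / 10/21 = 3/5
P(X=2 | obs) = 1/21 / 10/21 = 1/10

P(X = 2 | obs) = 1/10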